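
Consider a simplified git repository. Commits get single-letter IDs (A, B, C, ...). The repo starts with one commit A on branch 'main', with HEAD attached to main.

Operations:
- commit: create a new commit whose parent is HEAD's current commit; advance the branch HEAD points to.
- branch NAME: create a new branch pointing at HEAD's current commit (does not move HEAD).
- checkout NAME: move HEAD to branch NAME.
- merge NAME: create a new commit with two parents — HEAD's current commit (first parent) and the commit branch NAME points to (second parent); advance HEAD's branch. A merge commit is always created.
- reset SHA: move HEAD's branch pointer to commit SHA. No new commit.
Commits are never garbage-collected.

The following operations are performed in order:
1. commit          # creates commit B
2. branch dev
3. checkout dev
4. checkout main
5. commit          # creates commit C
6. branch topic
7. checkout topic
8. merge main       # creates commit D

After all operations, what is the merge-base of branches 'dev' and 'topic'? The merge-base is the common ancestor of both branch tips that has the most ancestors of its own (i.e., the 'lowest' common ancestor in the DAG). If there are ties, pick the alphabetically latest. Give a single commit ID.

After op 1 (commit): HEAD=main@B [main=B]
After op 2 (branch): HEAD=main@B [dev=B main=B]
After op 3 (checkout): HEAD=dev@B [dev=B main=B]
After op 4 (checkout): HEAD=main@B [dev=B main=B]
After op 5 (commit): HEAD=main@C [dev=B main=C]
After op 6 (branch): HEAD=main@C [dev=B main=C topic=C]
After op 7 (checkout): HEAD=topic@C [dev=B main=C topic=C]
After op 8 (merge): HEAD=topic@D [dev=B main=C topic=D]
ancestors(dev=B): ['A', 'B']
ancestors(topic=D): ['A', 'B', 'C', 'D']
common: ['A', 'B']

Answer: B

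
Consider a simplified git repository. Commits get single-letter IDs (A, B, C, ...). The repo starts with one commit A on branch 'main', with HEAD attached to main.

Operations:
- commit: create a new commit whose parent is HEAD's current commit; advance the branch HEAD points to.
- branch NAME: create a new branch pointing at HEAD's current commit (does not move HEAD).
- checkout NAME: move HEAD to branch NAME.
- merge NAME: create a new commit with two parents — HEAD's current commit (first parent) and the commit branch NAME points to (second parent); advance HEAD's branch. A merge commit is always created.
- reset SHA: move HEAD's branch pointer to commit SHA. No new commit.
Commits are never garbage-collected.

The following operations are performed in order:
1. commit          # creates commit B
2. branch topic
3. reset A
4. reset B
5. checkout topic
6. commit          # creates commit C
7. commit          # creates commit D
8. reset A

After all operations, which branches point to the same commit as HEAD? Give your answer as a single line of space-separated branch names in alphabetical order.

Answer: topic

Derivation:
After op 1 (commit): HEAD=main@B [main=B]
After op 2 (branch): HEAD=main@B [main=B topic=B]
After op 3 (reset): HEAD=main@A [main=A topic=B]
After op 4 (reset): HEAD=main@B [main=B topic=B]
After op 5 (checkout): HEAD=topic@B [main=B topic=B]
After op 6 (commit): HEAD=topic@C [main=B topic=C]
After op 7 (commit): HEAD=topic@D [main=B topic=D]
After op 8 (reset): HEAD=topic@A [main=B topic=A]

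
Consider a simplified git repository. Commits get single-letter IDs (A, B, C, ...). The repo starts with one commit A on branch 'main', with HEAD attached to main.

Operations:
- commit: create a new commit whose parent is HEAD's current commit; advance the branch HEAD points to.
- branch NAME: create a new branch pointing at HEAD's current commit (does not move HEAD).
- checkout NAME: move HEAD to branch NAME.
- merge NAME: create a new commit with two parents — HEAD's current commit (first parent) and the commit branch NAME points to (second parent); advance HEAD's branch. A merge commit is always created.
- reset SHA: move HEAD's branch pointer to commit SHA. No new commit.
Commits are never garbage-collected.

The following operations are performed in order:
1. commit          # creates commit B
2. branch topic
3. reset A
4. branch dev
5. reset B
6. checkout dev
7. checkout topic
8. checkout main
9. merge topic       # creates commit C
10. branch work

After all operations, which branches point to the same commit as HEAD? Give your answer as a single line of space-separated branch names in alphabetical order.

Answer: main work

Derivation:
After op 1 (commit): HEAD=main@B [main=B]
After op 2 (branch): HEAD=main@B [main=B topic=B]
After op 3 (reset): HEAD=main@A [main=A topic=B]
After op 4 (branch): HEAD=main@A [dev=A main=A topic=B]
After op 5 (reset): HEAD=main@B [dev=A main=B topic=B]
After op 6 (checkout): HEAD=dev@A [dev=A main=B topic=B]
After op 7 (checkout): HEAD=topic@B [dev=A main=B topic=B]
After op 8 (checkout): HEAD=main@B [dev=A main=B topic=B]
After op 9 (merge): HEAD=main@C [dev=A main=C topic=B]
After op 10 (branch): HEAD=main@C [dev=A main=C topic=B work=C]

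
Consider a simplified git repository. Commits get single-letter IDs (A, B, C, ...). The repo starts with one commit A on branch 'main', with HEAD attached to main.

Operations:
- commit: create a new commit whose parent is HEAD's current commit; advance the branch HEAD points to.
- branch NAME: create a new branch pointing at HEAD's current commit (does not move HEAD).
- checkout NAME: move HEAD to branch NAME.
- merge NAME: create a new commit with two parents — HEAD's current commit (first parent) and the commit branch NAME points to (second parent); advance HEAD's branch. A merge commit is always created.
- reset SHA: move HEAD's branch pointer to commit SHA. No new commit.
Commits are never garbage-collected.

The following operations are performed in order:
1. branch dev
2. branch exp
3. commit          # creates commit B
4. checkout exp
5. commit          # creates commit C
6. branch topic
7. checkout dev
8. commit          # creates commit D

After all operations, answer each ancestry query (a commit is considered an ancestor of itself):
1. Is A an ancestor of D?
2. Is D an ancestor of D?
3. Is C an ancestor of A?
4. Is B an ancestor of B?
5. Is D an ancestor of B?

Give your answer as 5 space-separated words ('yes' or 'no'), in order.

Answer: yes yes no yes no

Derivation:
After op 1 (branch): HEAD=main@A [dev=A main=A]
After op 2 (branch): HEAD=main@A [dev=A exp=A main=A]
After op 3 (commit): HEAD=main@B [dev=A exp=A main=B]
After op 4 (checkout): HEAD=exp@A [dev=A exp=A main=B]
After op 5 (commit): HEAD=exp@C [dev=A exp=C main=B]
After op 6 (branch): HEAD=exp@C [dev=A exp=C main=B topic=C]
After op 7 (checkout): HEAD=dev@A [dev=A exp=C main=B topic=C]
After op 8 (commit): HEAD=dev@D [dev=D exp=C main=B topic=C]
ancestors(D) = {A,D}; A in? yes
ancestors(D) = {A,D}; D in? yes
ancestors(A) = {A}; C in? no
ancestors(B) = {A,B}; B in? yes
ancestors(B) = {A,B}; D in? no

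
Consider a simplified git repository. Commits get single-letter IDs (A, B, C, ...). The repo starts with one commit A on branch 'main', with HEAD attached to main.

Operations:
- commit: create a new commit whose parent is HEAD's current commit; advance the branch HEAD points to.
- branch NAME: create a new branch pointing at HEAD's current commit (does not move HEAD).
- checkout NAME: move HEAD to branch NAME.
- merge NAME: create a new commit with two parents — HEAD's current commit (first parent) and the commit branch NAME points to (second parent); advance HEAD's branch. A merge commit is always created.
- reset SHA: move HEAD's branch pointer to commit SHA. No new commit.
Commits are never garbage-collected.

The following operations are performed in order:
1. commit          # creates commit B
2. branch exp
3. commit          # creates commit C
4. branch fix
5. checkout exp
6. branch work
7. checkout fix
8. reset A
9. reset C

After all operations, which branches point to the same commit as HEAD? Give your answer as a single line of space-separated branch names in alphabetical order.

Answer: fix main

Derivation:
After op 1 (commit): HEAD=main@B [main=B]
After op 2 (branch): HEAD=main@B [exp=B main=B]
After op 3 (commit): HEAD=main@C [exp=B main=C]
After op 4 (branch): HEAD=main@C [exp=B fix=C main=C]
After op 5 (checkout): HEAD=exp@B [exp=B fix=C main=C]
After op 6 (branch): HEAD=exp@B [exp=B fix=C main=C work=B]
After op 7 (checkout): HEAD=fix@C [exp=B fix=C main=C work=B]
After op 8 (reset): HEAD=fix@A [exp=B fix=A main=C work=B]
After op 9 (reset): HEAD=fix@C [exp=B fix=C main=C work=B]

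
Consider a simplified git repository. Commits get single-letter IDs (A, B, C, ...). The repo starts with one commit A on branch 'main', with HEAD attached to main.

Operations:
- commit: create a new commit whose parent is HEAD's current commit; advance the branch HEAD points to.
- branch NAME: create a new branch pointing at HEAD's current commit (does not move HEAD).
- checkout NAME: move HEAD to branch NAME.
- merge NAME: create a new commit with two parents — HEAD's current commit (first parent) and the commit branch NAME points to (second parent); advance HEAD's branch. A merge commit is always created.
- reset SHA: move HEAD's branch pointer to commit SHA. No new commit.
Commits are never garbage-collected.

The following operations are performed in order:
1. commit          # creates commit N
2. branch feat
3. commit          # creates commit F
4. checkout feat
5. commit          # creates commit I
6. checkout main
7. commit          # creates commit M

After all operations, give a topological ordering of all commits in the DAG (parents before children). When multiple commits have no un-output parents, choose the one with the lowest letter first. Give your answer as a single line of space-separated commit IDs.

Answer: A N F I M

Derivation:
After op 1 (commit): HEAD=main@N [main=N]
After op 2 (branch): HEAD=main@N [feat=N main=N]
After op 3 (commit): HEAD=main@F [feat=N main=F]
After op 4 (checkout): HEAD=feat@N [feat=N main=F]
After op 5 (commit): HEAD=feat@I [feat=I main=F]
After op 6 (checkout): HEAD=main@F [feat=I main=F]
After op 7 (commit): HEAD=main@M [feat=I main=M]
commit A: parents=[]
commit F: parents=['N']
commit I: parents=['N']
commit M: parents=['F']
commit N: parents=['A']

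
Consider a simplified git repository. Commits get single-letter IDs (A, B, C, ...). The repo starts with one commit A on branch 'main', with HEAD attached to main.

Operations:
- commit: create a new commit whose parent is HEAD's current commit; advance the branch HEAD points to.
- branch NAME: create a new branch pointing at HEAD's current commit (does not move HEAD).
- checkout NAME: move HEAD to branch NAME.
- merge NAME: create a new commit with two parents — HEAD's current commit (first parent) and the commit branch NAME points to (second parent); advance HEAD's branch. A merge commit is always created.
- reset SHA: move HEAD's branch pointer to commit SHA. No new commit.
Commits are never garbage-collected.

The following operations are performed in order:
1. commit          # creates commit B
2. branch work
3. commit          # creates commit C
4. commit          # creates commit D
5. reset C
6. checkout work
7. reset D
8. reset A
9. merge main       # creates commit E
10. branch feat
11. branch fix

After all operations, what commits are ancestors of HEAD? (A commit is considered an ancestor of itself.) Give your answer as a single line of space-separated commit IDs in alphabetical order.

After op 1 (commit): HEAD=main@B [main=B]
After op 2 (branch): HEAD=main@B [main=B work=B]
After op 3 (commit): HEAD=main@C [main=C work=B]
After op 4 (commit): HEAD=main@D [main=D work=B]
After op 5 (reset): HEAD=main@C [main=C work=B]
After op 6 (checkout): HEAD=work@B [main=C work=B]
After op 7 (reset): HEAD=work@D [main=C work=D]
After op 8 (reset): HEAD=work@A [main=C work=A]
After op 9 (merge): HEAD=work@E [main=C work=E]
After op 10 (branch): HEAD=work@E [feat=E main=C work=E]
After op 11 (branch): HEAD=work@E [feat=E fix=E main=C work=E]

Answer: A B C E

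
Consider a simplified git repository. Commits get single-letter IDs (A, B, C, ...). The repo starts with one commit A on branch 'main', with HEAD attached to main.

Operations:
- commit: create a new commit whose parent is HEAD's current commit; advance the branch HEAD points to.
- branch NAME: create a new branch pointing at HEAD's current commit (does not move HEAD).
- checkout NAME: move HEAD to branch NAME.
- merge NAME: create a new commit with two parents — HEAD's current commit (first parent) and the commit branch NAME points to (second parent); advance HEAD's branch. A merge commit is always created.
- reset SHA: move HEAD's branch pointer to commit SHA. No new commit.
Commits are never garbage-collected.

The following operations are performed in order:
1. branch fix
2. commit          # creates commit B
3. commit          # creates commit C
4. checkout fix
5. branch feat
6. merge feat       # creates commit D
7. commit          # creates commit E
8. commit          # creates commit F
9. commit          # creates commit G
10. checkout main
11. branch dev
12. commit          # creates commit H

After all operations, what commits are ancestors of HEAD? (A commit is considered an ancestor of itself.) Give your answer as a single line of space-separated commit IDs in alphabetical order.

After op 1 (branch): HEAD=main@A [fix=A main=A]
After op 2 (commit): HEAD=main@B [fix=A main=B]
After op 3 (commit): HEAD=main@C [fix=A main=C]
After op 4 (checkout): HEAD=fix@A [fix=A main=C]
After op 5 (branch): HEAD=fix@A [feat=A fix=A main=C]
After op 6 (merge): HEAD=fix@D [feat=A fix=D main=C]
After op 7 (commit): HEAD=fix@E [feat=A fix=E main=C]
After op 8 (commit): HEAD=fix@F [feat=A fix=F main=C]
After op 9 (commit): HEAD=fix@G [feat=A fix=G main=C]
After op 10 (checkout): HEAD=main@C [feat=A fix=G main=C]
After op 11 (branch): HEAD=main@C [dev=C feat=A fix=G main=C]
After op 12 (commit): HEAD=main@H [dev=C feat=A fix=G main=H]

Answer: A B C H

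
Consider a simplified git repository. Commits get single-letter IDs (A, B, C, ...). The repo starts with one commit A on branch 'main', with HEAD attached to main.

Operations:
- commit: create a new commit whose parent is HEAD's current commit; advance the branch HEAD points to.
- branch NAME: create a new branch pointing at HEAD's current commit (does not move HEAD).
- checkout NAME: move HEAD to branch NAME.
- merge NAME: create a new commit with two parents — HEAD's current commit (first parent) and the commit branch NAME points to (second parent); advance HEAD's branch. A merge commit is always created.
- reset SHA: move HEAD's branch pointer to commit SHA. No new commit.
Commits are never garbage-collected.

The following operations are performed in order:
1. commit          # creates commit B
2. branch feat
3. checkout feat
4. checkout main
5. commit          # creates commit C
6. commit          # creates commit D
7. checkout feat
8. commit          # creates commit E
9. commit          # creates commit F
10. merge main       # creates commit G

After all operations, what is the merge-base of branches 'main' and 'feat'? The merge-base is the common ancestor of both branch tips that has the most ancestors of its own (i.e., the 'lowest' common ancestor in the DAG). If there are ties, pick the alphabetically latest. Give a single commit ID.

After op 1 (commit): HEAD=main@B [main=B]
After op 2 (branch): HEAD=main@B [feat=B main=B]
After op 3 (checkout): HEAD=feat@B [feat=B main=B]
After op 4 (checkout): HEAD=main@B [feat=B main=B]
After op 5 (commit): HEAD=main@C [feat=B main=C]
After op 6 (commit): HEAD=main@D [feat=B main=D]
After op 7 (checkout): HEAD=feat@B [feat=B main=D]
After op 8 (commit): HEAD=feat@E [feat=E main=D]
After op 9 (commit): HEAD=feat@F [feat=F main=D]
After op 10 (merge): HEAD=feat@G [feat=G main=D]
ancestors(main=D): ['A', 'B', 'C', 'D']
ancestors(feat=G): ['A', 'B', 'C', 'D', 'E', 'F', 'G']
common: ['A', 'B', 'C', 'D']

Answer: D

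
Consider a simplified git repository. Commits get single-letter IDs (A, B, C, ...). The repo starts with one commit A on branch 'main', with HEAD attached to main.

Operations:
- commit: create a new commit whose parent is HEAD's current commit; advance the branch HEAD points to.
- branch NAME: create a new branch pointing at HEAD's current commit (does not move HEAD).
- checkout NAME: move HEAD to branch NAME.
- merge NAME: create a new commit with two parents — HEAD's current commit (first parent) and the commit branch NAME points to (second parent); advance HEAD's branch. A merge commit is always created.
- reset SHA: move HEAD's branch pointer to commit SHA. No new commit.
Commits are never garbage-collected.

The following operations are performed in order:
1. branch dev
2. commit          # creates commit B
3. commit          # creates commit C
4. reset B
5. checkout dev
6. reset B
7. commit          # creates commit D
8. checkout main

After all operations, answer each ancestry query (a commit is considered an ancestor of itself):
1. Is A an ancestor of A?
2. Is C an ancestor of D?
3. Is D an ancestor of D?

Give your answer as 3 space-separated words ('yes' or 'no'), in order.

Answer: yes no yes

Derivation:
After op 1 (branch): HEAD=main@A [dev=A main=A]
After op 2 (commit): HEAD=main@B [dev=A main=B]
After op 3 (commit): HEAD=main@C [dev=A main=C]
After op 4 (reset): HEAD=main@B [dev=A main=B]
After op 5 (checkout): HEAD=dev@A [dev=A main=B]
After op 6 (reset): HEAD=dev@B [dev=B main=B]
After op 7 (commit): HEAD=dev@D [dev=D main=B]
After op 8 (checkout): HEAD=main@B [dev=D main=B]
ancestors(A) = {A}; A in? yes
ancestors(D) = {A,B,D}; C in? no
ancestors(D) = {A,B,D}; D in? yes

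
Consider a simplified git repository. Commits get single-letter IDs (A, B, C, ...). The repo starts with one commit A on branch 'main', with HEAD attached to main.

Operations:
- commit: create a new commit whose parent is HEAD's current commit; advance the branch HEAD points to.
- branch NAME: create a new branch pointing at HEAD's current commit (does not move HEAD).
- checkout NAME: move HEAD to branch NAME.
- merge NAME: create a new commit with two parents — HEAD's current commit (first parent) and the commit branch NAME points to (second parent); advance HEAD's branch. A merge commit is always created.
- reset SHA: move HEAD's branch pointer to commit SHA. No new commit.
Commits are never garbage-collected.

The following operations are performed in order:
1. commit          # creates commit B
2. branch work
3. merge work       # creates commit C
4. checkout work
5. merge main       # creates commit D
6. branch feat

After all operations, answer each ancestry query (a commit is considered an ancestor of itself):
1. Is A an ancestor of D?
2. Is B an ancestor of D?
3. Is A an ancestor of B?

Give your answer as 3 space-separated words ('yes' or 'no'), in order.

Answer: yes yes yes

Derivation:
After op 1 (commit): HEAD=main@B [main=B]
After op 2 (branch): HEAD=main@B [main=B work=B]
After op 3 (merge): HEAD=main@C [main=C work=B]
After op 4 (checkout): HEAD=work@B [main=C work=B]
After op 5 (merge): HEAD=work@D [main=C work=D]
After op 6 (branch): HEAD=work@D [feat=D main=C work=D]
ancestors(D) = {A,B,C,D}; A in? yes
ancestors(D) = {A,B,C,D}; B in? yes
ancestors(B) = {A,B}; A in? yes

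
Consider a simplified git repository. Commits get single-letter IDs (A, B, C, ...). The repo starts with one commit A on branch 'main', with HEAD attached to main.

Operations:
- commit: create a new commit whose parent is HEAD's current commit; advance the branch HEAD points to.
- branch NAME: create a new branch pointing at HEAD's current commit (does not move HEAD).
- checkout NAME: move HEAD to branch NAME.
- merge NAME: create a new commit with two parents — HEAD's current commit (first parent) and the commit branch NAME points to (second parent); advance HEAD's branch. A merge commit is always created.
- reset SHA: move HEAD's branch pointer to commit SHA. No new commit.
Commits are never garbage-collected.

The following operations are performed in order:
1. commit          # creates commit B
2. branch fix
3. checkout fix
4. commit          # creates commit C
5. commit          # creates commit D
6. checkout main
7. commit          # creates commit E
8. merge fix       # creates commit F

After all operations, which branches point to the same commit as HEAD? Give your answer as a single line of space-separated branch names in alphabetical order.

After op 1 (commit): HEAD=main@B [main=B]
After op 2 (branch): HEAD=main@B [fix=B main=B]
After op 3 (checkout): HEAD=fix@B [fix=B main=B]
After op 4 (commit): HEAD=fix@C [fix=C main=B]
After op 5 (commit): HEAD=fix@D [fix=D main=B]
After op 6 (checkout): HEAD=main@B [fix=D main=B]
After op 7 (commit): HEAD=main@E [fix=D main=E]
After op 8 (merge): HEAD=main@F [fix=D main=F]

Answer: main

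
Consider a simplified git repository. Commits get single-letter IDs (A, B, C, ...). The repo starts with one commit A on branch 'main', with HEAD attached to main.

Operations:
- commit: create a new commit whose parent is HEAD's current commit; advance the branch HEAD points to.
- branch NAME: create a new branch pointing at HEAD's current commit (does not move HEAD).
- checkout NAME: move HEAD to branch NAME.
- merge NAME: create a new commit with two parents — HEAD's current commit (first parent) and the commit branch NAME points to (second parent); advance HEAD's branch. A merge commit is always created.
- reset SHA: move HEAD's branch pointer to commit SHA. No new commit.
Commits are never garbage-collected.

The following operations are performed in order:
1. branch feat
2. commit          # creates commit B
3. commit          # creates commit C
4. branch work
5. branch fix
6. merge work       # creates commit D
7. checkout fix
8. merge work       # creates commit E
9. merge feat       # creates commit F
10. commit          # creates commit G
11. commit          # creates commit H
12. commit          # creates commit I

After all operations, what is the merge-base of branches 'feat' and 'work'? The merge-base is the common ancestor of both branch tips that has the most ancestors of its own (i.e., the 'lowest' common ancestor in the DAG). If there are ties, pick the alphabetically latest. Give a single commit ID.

After op 1 (branch): HEAD=main@A [feat=A main=A]
After op 2 (commit): HEAD=main@B [feat=A main=B]
After op 3 (commit): HEAD=main@C [feat=A main=C]
After op 4 (branch): HEAD=main@C [feat=A main=C work=C]
After op 5 (branch): HEAD=main@C [feat=A fix=C main=C work=C]
After op 6 (merge): HEAD=main@D [feat=A fix=C main=D work=C]
After op 7 (checkout): HEAD=fix@C [feat=A fix=C main=D work=C]
After op 8 (merge): HEAD=fix@E [feat=A fix=E main=D work=C]
After op 9 (merge): HEAD=fix@F [feat=A fix=F main=D work=C]
After op 10 (commit): HEAD=fix@G [feat=A fix=G main=D work=C]
After op 11 (commit): HEAD=fix@H [feat=A fix=H main=D work=C]
After op 12 (commit): HEAD=fix@I [feat=A fix=I main=D work=C]
ancestors(feat=A): ['A']
ancestors(work=C): ['A', 'B', 'C']
common: ['A']

Answer: A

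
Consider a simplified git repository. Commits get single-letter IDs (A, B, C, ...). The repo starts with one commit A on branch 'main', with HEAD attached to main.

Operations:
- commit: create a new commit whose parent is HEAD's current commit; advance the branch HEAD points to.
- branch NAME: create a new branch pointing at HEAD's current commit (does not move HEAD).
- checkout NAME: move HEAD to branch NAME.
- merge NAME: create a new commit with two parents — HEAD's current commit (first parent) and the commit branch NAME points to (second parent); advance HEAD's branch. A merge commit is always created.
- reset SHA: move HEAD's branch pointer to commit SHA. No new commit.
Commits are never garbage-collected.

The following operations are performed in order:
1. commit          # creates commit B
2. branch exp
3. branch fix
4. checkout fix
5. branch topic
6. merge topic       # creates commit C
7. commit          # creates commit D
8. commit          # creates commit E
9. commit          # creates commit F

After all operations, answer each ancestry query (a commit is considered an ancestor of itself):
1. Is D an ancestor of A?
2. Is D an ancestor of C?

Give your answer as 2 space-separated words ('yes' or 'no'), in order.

After op 1 (commit): HEAD=main@B [main=B]
After op 2 (branch): HEAD=main@B [exp=B main=B]
After op 3 (branch): HEAD=main@B [exp=B fix=B main=B]
After op 4 (checkout): HEAD=fix@B [exp=B fix=B main=B]
After op 5 (branch): HEAD=fix@B [exp=B fix=B main=B topic=B]
After op 6 (merge): HEAD=fix@C [exp=B fix=C main=B topic=B]
After op 7 (commit): HEAD=fix@D [exp=B fix=D main=B topic=B]
After op 8 (commit): HEAD=fix@E [exp=B fix=E main=B topic=B]
After op 9 (commit): HEAD=fix@F [exp=B fix=F main=B topic=B]
ancestors(A) = {A}; D in? no
ancestors(C) = {A,B,C}; D in? no

Answer: no no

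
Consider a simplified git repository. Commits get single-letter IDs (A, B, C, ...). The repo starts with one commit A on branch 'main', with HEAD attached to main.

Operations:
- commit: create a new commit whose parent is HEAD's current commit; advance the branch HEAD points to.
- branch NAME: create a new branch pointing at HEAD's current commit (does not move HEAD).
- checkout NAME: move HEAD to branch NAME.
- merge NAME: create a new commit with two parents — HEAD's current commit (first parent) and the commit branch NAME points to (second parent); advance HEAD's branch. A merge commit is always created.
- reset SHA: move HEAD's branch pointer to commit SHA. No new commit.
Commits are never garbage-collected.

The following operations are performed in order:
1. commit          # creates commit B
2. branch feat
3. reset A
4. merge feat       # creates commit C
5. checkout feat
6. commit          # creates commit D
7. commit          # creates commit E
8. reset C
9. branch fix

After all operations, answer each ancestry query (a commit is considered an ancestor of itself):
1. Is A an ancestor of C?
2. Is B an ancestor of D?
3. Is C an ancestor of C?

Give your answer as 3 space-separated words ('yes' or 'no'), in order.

After op 1 (commit): HEAD=main@B [main=B]
After op 2 (branch): HEAD=main@B [feat=B main=B]
After op 3 (reset): HEAD=main@A [feat=B main=A]
After op 4 (merge): HEAD=main@C [feat=B main=C]
After op 5 (checkout): HEAD=feat@B [feat=B main=C]
After op 6 (commit): HEAD=feat@D [feat=D main=C]
After op 7 (commit): HEAD=feat@E [feat=E main=C]
After op 8 (reset): HEAD=feat@C [feat=C main=C]
After op 9 (branch): HEAD=feat@C [feat=C fix=C main=C]
ancestors(C) = {A,B,C}; A in? yes
ancestors(D) = {A,B,D}; B in? yes
ancestors(C) = {A,B,C}; C in? yes

Answer: yes yes yes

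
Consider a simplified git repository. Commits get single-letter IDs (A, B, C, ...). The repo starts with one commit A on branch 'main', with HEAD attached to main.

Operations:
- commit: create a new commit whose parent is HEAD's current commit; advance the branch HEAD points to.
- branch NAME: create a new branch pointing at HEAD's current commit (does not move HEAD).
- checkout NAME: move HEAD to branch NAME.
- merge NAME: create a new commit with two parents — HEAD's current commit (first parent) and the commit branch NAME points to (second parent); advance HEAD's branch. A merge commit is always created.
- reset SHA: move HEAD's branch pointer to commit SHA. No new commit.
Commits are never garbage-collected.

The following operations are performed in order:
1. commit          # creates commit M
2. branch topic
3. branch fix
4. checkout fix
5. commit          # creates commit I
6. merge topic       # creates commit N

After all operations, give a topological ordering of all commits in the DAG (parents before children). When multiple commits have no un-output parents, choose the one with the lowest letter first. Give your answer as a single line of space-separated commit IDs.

Answer: A M I N

Derivation:
After op 1 (commit): HEAD=main@M [main=M]
After op 2 (branch): HEAD=main@M [main=M topic=M]
After op 3 (branch): HEAD=main@M [fix=M main=M topic=M]
After op 4 (checkout): HEAD=fix@M [fix=M main=M topic=M]
After op 5 (commit): HEAD=fix@I [fix=I main=M topic=M]
After op 6 (merge): HEAD=fix@N [fix=N main=M topic=M]
commit A: parents=[]
commit I: parents=['M']
commit M: parents=['A']
commit N: parents=['I', 'M']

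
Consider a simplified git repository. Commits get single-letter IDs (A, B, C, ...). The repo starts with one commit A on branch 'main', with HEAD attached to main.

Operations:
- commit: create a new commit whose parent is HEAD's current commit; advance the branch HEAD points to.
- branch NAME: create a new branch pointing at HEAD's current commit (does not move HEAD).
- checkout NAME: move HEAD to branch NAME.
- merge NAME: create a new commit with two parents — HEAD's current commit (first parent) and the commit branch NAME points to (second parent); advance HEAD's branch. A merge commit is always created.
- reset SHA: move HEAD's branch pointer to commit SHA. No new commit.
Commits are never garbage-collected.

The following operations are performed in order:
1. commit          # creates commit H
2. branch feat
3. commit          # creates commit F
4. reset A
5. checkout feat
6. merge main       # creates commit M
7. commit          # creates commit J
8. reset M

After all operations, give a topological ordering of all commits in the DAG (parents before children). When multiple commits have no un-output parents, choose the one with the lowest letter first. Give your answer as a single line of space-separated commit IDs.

After op 1 (commit): HEAD=main@H [main=H]
After op 2 (branch): HEAD=main@H [feat=H main=H]
After op 3 (commit): HEAD=main@F [feat=H main=F]
After op 4 (reset): HEAD=main@A [feat=H main=A]
After op 5 (checkout): HEAD=feat@H [feat=H main=A]
After op 6 (merge): HEAD=feat@M [feat=M main=A]
After op 7 (commit): HEAD=feat@J [feat=J main=A]
After op 8 (reset): HEAD=feat@M [feat=M main=A]
commit A: parents=[]
commit F: parents=['H']
commit H: parents=['A']
commit J: parents=['M']
commit M: parents=['H', 'A']

Answer: A H F M J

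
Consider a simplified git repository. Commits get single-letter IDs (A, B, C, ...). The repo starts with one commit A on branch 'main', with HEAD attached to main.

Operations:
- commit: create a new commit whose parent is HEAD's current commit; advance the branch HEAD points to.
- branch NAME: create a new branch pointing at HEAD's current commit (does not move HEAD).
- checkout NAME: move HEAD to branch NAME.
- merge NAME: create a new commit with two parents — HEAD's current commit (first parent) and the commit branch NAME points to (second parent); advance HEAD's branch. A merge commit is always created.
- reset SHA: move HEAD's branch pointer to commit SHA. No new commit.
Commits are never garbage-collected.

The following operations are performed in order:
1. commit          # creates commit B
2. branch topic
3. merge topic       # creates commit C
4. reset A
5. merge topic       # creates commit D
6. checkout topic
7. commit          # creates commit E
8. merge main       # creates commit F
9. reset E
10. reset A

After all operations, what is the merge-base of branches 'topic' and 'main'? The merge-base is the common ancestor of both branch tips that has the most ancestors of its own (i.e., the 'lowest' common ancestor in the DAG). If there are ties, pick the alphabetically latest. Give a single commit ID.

Answer: A

Derivation:
After op 1 (commit): HEAD=main@B [main=B]
After op 2 (branch): HEAD=main@B [main=B topic=B]
After op 3 (merge): HEAD=main@C [main=C topic=B]
After op 4 (reset): HEAD=main@A [main=A topic=B]
After op 5 (merge): HEAD=main@D [main=D topic=B]
After op 6 (checkout): HEAD=topic@B [main=D topic=B]
After op 7 (commit): HEAD=topic@E [main=D topic=E]
After op 8 (merge): HEAD=topic@F [main=D topic=F]
After op 9 (reset): HEAD=topic@E [main=D topic=E]
After op 10 (reset): HEAD=topic@A [main=D topic=A]
ancestors(topic=A): ['A']
ancestors(main=D): ['A', 'B', 'D']
common: ['A']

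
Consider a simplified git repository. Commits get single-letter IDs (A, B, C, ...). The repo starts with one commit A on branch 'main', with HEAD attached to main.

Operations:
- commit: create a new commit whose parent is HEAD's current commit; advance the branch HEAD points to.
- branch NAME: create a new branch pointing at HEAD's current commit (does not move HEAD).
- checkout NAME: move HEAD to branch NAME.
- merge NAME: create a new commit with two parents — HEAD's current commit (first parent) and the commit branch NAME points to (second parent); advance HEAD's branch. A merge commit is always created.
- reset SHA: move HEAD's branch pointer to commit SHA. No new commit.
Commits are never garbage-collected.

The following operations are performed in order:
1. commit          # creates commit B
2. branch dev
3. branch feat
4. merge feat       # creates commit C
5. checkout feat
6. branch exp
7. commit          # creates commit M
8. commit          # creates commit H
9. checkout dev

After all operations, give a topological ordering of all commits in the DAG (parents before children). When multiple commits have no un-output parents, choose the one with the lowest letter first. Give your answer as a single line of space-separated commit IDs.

Answer: A B C M H

Derivation:
After op 1 (commit): HEAD=main@B [main=B]
After op 2 (branch): HEAD=main@B [dev=B main=B]
After op 3 (branch): HEAD=main@B [dev=B feat=B main=B]
After op 4 (merge): HEAD=main@C [dev=B feat=B main=C]
After op 5 (checkout): HEAD=feat@B [dev=B feat=B main=C]
After op 6 (branch): HEAD=feat@B [dev=B exp=B feat=B main=C]
After op 7 (commit): HEAD=feat@M [dev=B exp=B feat=M main=C]
After op 8 (commit): HEAD=feat@H [dev=B exp=B feat=H main=C]
After op 9 (checkout): HEAD=dev@B [dev=B exp=B feat=H main=C]
commit A: parents=[]
commit B: parents=['A']
commit C: parents=['B', 'B']
commit H: parents=['M']
commit M: parents=['B']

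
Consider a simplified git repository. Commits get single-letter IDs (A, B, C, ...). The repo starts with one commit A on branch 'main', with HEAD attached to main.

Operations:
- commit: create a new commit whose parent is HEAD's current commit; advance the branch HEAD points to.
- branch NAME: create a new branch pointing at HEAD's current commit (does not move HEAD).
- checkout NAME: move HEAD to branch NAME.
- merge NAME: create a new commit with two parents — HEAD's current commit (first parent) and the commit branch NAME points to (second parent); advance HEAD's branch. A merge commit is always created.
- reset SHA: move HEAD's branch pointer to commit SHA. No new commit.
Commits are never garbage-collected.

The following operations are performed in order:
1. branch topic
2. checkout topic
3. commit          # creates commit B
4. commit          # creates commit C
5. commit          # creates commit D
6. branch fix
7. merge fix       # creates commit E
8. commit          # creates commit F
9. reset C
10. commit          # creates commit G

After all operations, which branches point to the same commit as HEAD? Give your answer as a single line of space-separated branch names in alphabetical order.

After op 1 (branch): HEAD=main@A [main=A topic=A]
After op 2 (checkout): HEAD=topic@A [main=A topic=A]
After op 3 (commit): HEAD=topic@B [main=A topic=B]
After op 4 (commit): HEAD=topic@C [main=A topic=C]
After op 5 (commit): HEAD=topic@D [main=A topic=D]
After op 6 (branch): HEAD=topic@D [fix=D main=A topic=D]
After op 7 (merge): HEAD=topic@E [fix=D main=A topic=E]
After op 8 (commit): HEAD=topic@F [fix=D main=A topic=F]
After op 9 (reset): HEAD=topic@C [fix=D main=A topic=C]
After op 10 (commit): HEAD=topic@G [fix=D main=A topic=G]

Answer: topic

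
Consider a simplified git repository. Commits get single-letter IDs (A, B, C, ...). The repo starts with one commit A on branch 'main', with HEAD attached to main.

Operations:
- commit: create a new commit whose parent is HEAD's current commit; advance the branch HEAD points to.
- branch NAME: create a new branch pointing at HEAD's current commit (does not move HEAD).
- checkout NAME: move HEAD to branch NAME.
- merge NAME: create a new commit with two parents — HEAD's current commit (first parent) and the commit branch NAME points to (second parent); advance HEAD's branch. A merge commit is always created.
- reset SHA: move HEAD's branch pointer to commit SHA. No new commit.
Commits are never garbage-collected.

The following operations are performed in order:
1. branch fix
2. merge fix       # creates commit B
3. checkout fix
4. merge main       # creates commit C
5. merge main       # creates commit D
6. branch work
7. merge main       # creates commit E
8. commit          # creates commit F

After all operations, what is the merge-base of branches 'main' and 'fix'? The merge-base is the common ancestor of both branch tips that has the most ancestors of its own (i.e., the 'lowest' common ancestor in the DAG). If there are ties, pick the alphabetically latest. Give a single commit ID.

After op 1 (branch): HEAD=main@A [fix=A main=A]
After op 2 (merge): HEAD=main@B [fix=A main=B]
After op 3 (checkout): HEAD=fix@A [fix=A main=B]
After op 4 (merge): HEAD=fix@C [fix=C main=B]
After op 5 (merge): HEAD=fix@D [fix=D main=B]
After op 6 (branch): HEAD=fix@D [fix=D main=B work=D]
After op 7 (merge): HEAD=fix@E [fix=E main=B work=D]
After op 8 (commit): HEAD=fix@F [fix=F main=B work=D]
ancestors(main=B): ['A', 'B']
ancestors(fix=F): ['A', 'B', 'C', 'D', 'E', 'F']
common: ['A', 'B']

Answer: B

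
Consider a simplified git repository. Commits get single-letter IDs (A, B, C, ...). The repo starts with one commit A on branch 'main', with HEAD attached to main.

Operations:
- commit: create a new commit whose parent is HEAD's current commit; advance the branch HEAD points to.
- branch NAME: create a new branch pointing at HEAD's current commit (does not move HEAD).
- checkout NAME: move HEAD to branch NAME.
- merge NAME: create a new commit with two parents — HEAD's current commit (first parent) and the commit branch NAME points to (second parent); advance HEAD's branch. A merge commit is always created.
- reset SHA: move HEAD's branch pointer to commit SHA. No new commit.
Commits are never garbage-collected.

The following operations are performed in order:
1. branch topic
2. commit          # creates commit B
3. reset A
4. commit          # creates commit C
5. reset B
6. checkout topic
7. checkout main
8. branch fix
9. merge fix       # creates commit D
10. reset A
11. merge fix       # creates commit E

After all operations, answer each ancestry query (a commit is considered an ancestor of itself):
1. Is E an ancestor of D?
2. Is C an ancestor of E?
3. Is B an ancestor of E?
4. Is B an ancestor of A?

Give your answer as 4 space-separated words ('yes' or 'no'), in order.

Answer: no no yes no

Derivation:
After op 1 (branch): HEAD=main@A [main=A topic=A]
After op 2 (commit): HEAD=main@B [main=B topic=A]
After op 3 (reset): HEAD=main@A [main=A topic=A]
After op 4 (commit): HEAD=main@C [main=C topic=A]
After op 5 (reset): HEAD=main@B [main=B topic=A]
After op 6 (checkout): HEAD=topic@A [main=B topic=A]
After op 7 (checkout): HEAD=main@B [main=B topic=A]
After op 8 (branch): HEAD=main@B [fix=B main=B topic=A]
After op 9 (merge): HEAD=main@D [fix=B main=D topic=A]
After op 10 (reset): HEAD=main@A [fix=B main=A topic=A]
After op 11 (merge): HEAD=main@E [fix=B main=E topic=A]
ancestors(D) = {A,B,D}; E in? no
ancestors(E) = {A,B,E}; C in? no
ancestors(E) = {A,B,E}; B in? yes
ancestors(A) = {A}; B in? no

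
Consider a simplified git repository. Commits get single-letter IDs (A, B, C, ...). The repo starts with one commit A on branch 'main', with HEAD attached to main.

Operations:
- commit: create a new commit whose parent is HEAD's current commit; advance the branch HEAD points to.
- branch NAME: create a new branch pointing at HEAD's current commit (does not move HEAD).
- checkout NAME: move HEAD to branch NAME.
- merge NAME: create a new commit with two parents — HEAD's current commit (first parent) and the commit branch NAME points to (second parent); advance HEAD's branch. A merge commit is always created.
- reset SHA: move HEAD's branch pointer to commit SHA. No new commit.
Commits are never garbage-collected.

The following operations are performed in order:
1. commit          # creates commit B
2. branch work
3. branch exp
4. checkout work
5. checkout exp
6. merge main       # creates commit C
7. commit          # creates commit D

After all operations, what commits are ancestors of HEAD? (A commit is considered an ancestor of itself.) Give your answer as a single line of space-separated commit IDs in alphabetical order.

After op 1 (commit): HEAD=main@B [main=B]
After op 2 (branch): HEAD=main@B [main=B work=B]
After op 3 (branch): HEAD=main@B [exp=B main=B work=B]
After op 4 (checkout): HEAD=work@B [exp=B main=B work=B]
After op 5 (checkout): HEAD=exp@B [exp=B main=B work=B]
After op 6 (merge): HEAD=exp@C [exp=C main=B work=B]
After op 7 (commit): HEAD=exp@D [exp=D main=B work=B]

Answer: A B C D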